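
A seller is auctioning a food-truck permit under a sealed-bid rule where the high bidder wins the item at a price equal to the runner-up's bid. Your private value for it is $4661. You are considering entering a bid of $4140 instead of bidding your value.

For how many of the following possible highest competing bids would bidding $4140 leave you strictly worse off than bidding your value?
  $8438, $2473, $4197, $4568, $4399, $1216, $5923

The deviation hurts exactly when the highest competing bid lies strictly between $4140 and $4661 — underbidding then forfeits a profitable win.
$8438: above both → same outcome either way.
$2473: below both → same outcome either way.
$4197: inside the interval → strictly worse (loss $464).
$4568: inside the interval → strictly worse (loss $93).
$4399: inside the interval → strictly worse (loss $262).
$1216: below both → same outcome either way.
$5923: above both → same outcome either way.
Count: 3.

3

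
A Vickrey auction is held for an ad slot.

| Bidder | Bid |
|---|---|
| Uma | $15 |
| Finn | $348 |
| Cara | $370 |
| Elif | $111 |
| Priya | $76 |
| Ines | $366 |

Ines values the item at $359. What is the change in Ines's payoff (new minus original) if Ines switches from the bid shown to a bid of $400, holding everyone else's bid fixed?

−$11

The highest bid among the other bidders is $370; Ines's bid doesn't change that.
Original bid $366: Ines is not highest (top rival bid is $370); payoff $0.
Alternative bid $400: Ines is highest, pays the top rival bid $370; payoff $359 − $370 = −$11.
Change in payoff = −$11 − ($0) = −$11.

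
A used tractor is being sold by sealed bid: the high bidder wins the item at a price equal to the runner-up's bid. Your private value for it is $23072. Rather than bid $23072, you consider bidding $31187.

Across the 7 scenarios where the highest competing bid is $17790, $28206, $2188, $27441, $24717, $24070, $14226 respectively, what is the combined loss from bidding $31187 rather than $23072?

$12146

The deviation costs you only when the competing bid falls strictly between $23072 and $31187; elsewhere both bids give the same outcome.
$17790: outcomes coincide → loss $0.
$28206: truthful payoff $0, deviation payoff −$5134 → loss $5134.
$2188: outcomes coincide → loss $0.
$27441: truthful payoff $0, deviation payoff −$4369 → loss $4369.
$24717: truthful payoff $0, deviation payoff −$1645 → loss $1645.
$24070: truthful payoff $0, deviation payoff −$998 → loss $998.
$14226: outcomes coincide → loss $0.
Total loss = $5134 + $4369 + $1645 + $998 = $12146.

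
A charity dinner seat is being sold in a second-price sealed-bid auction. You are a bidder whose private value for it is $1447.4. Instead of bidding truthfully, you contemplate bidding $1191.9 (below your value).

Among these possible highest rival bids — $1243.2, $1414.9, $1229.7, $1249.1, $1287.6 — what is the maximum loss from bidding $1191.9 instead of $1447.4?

$1243.2: truthful gives $204.2, deviation gives $0 → loss $204.2.
$1414.9: truthful gives $32.5, deviation gives $0 → loss $32.5.
$1229.7: truthful gives $217.7, deviation gives $0 → loss $217.7.
$1249.1: truthful gives $198.3, deviation gives $0 → loss $198.3.
$1287.6: truthful gives $159.8, deviation gives $0 → loss $159.8.
Maximum loss: $217.7.

$217.7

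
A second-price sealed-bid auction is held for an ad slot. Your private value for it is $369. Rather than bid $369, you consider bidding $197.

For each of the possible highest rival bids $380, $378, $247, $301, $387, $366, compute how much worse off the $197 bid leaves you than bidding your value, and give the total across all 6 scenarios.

$193

The deviation costs you only when the competing bid falls strictly between $197 and $369; elsewhere both bids give the same outcome.
$380: outcomes coincide → loss $0.
$378: outcomes coincide → loss $0.
$247: truthful payoff $122, deviation payoff $0 → loss $122.
$301: truthful payoff $68, deviation payoff $0 → loss $68.
$387: outcomes coincide → loss $0.
$366: truthful payoff $3, deviation payoff $0 → loss $3.
Total loss = $122 + $68 + $3 = $193.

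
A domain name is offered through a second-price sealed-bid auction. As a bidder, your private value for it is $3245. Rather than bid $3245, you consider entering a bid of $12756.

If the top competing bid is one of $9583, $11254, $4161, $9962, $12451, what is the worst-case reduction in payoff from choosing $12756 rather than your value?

$9206

$9583: truthful gives $0, deviation gives −$6338 → loss $6338.
$11254: truthful gives $0, deviation gives −$8009 → loss $8009.
$4161: truthful gives $0, deviation gives −$916 → loss $916.
$9962: truthful gives $0, deviation gives −$6717 → loss $6717.
$12451: truthful gives $0, deviation gives −$9206 → loss $9206.
Maximum loss: $9206.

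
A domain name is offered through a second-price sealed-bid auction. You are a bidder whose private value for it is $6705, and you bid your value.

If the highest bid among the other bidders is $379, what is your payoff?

$6326

Your bid $6705 exceeds the highest competing bid $379, so you win.
In a second-price auction the winner pays the second-highest bid, $379.
Payoff = value − price = $6705 − $379 = $6326.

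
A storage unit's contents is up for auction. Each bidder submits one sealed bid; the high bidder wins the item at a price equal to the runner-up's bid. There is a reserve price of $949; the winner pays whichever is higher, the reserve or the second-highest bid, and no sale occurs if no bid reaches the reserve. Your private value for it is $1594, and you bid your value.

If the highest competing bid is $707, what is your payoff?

Your bid $1594 is the highest and exceeds the reserve.
Price = max(second-highest bid, reserve) = max($707, $949) = $949.
Payoff = $1594 − $949 = $645.

$645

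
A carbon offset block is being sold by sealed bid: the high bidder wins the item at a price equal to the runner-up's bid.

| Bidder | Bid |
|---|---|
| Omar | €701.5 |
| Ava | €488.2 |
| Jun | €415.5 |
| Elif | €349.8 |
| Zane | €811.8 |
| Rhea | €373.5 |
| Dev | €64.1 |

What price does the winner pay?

€701.5

Highest bid: Zane at €811.8, so Zane wins.
Second-highest bid: Omar at €701.5 — that is the price the winner pays.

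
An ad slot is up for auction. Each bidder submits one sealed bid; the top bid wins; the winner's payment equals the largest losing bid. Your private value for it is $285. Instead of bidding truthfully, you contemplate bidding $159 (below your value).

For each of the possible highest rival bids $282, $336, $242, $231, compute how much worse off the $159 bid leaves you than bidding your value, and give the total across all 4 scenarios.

$100

The deviation costs you only when the competing bid falls strictly between $159 and $285; elsewhere both bids give the same outcome.
$282: truthful payoff $3, deviation payoff $0 → loss $3.
$336: outcomes coincide → loss $0.
$242: truthful payoff $43, deviation payoff $0 → loss $43.
$231: truthful payoff $54, deviation payoff $0 → loss $54.
Total loss = $3 + $43 + $54 = $100.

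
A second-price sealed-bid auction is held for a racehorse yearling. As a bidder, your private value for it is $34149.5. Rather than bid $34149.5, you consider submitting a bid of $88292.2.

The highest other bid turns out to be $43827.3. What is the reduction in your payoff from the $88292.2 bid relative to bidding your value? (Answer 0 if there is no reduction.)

Bidding your value $34149.5: you lose (since $34149.5 < $43827.3). Payoff $0.
Bidding $88292.2: you win and pay $43827.3. Payoff $34149.5 − $43827.3 = −$9677.8.
The competing bid $43827.3 lies between your value and your inflated bid, so overbidding wins an item priced above your value.
Loss from deviating = $0 − (−$9677.8) = $9677.8.

$9677.8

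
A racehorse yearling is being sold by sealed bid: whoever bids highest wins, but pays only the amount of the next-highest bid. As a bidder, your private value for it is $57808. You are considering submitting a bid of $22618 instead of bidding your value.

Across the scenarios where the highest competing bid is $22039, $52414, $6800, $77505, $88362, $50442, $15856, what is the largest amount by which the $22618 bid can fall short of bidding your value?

$22039: same outcome either way → loss $0.
$52414: truthful gives $5394, deviation gives $0 → loss $5394.
$6800: same outcome either way → loss $0.
$77505: same outcome either way → loss $0.
$88362: same outcome either way → loss $0.
$50442: truthful gives $7366, deviation gives $0 → loss $7366.
$15856: same outcome either way → loss $0.
Maximum loss: $7366.

$7366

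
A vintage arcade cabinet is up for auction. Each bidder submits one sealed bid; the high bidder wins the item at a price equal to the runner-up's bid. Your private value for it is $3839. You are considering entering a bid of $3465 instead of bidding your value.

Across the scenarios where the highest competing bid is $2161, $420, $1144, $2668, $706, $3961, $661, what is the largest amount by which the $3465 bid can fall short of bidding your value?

$0

$2161: same outcome either way → loss $0.
$420: same outcome either way → loss $0.
$1144: same outcome either way → loss $0.
$2668: same outcome either way → loss $0.
$706: same outcome either way → loss $0.
$3961: same outcome either way → loss $0.
$661: same outcome either way → loss $0.
Maximum loss: $0.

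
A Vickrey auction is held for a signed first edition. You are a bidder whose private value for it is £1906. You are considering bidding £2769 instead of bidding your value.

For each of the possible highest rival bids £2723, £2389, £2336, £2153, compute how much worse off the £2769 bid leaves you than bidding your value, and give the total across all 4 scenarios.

The deviation costs you only when the competing bid falls strictly between £1906 and £2769; elsewhere both bids give the same outcome.
£2723: truthful payoff £0, deviation payoff −£817 → loss £817.
£2389: truthful payoff £0, deviation payoff −£483 → loss £483.
£2336: truthful payoff £0, deviation payoff −£430 → loss £430.
£2153: truthful payoff £0, deviation payoff −£247 → loss £247.
Total loss = £817 + £483 + £430 + £247 = £1977.

£1977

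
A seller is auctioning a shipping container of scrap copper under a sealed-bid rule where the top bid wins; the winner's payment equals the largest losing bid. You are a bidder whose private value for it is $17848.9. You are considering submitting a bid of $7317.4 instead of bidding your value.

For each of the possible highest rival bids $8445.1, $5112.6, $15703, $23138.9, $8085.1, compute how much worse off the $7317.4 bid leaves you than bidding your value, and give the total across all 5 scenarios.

The deviation costs you only when the competing bid falls strictly between $7317.4 and $17848.9; elsewhere both bids give the same outcome.
$8445.1: truthful payoff $9403.8, deviation payoff $0 → loss $9403.8.
$5112.6: outcomes coincide → loss $0.
$15703: truthful payoff $2145.9, deviation payoff $0 → loss $2145.9.
$23138.9: outcomes coincide → loss $0.
$8085.1: truthful payoff $9763.8, deviation payoff $0 → loss $9763.8.
Total loss = $9403.8 + $2145.9 + $9763.8 = $21313.5.

$21313.5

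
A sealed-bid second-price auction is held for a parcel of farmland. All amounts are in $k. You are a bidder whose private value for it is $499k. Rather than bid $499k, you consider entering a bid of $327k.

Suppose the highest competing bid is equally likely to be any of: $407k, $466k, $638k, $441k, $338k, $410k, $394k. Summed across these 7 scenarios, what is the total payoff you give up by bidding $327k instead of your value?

$538k

The deviation costs you only when the competing bid falls strictly between $327k and $499k; elsewhere both bids give the same outcome.
$407k: truthful payoff $92k, deviation payoff $0k → loss $92k.
$466k: truthful payoff $33k, deviation payoff $0k → loss $33k.
$638k: outcomes coincide → loss $0k.
$441k: truthful payoff $58k, deviation payoff $0k → loss $58k.
$338k: truthful payoff $161k, deviation payoff $0k → loss $161k.
$410k: truthful payoff $89k, deviation payoff $0k → loss $89k.
$394k: truthful payoff $105k, deviation payoff $0k → loss $105k.
Total loss = $92k + $33k + $58k + $161k + $89k + $105k = $538k.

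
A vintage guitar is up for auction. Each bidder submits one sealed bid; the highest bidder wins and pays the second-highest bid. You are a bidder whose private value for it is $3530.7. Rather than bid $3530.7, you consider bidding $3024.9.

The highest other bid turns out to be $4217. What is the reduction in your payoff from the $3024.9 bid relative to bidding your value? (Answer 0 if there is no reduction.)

$0

Bidding your value $3530.7: you lose (since $3530.7 < $4217). Payoff $0.
Bidding $3024.9: you lose. Payoff $0.
Difference = $0 − $0 = $0; both bids lead to the same outcome because the competing bid is above both your value and your alternative bid.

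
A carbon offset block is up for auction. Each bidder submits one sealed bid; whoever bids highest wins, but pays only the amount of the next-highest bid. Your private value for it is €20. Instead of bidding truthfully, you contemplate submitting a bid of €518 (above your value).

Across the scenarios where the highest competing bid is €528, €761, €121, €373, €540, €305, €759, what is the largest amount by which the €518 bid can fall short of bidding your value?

€528: same outcome either way → loss €0.
€761: same outcome either way → loss €0.
€121: truthful gives €0, deviation gives −€101 → loss €101.
€373: truthful gives €0, deviation gives −€353 → loss €353.
€540: same outcome either way → loss €0.
€305: truthful gives €0, deviation gives −€285 → loss €285.
€759: same outcome either way → loss €0.
Maximum loss: €353.

€353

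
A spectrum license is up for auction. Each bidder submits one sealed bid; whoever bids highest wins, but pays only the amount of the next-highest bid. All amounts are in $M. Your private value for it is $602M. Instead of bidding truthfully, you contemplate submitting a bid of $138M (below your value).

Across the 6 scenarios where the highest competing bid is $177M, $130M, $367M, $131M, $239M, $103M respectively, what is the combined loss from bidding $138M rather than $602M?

The deviation costs you only when the competing bid falls strictly between $138M and $602M; elsewhere both bids give the same outcome.
$177M: truthful payoff $425M, deviation payoff $0M → loss $425M.
$130M: outcomes coincide → loss $0M.
$367M: truthful payoff $235M, deviation payoff $0M → loss $235M.
$131M: outcomes coincide → loss $0M.
$239M: truthful payoff $363M, deviation payoff $0M → loss $363M.
$103M: outcomes coincide → loss $0M.
Total loss = $425M + $235M + $363M = $1023M.

$1023M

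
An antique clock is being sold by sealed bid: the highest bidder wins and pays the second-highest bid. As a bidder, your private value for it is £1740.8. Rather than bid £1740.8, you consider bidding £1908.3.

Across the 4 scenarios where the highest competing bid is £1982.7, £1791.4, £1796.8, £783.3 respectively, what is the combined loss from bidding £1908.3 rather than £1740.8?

The deviation costs you only when the competing bid falls strictly between £1740.8 and £1908.3; elsewhere both bids give the same outcome.
£1982.7: outcomes coincide → loss £0.
£1791.4: truthful payoff £0, deviation payoff −£50.6 → loss £50.6.
£1796.8: truthful payoff £0, deviation payoff −£56 → loss £56.
£783.3: outcomes coincide → loss £0.
Total loss = £50.6 + £56 = £106.6.

£106.6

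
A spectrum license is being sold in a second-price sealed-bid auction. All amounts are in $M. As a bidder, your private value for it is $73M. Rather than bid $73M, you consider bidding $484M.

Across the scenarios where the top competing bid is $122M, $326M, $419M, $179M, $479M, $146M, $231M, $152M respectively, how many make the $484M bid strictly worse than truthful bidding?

8

The deviation hurts exactly when the highest competing bid lies strictly between $73M and $484M — overbidding then wins at a price above your value.
$122M: inside the interval → strictly worse (loss $49M).
$326M: inside the interval → strictly worse (loss $253M).
$419M: inside the interval → strictly worse (loss $346M).
$179M: inside the interval → strictly worse (loss $106M).
$479M: inside the interval → strictly worse (loss $406M).
$146M: inside the interval → strictly worse (loss $73M).
$231M: inside the interval → strictly worse (loss $158M).
$152M: inside the interval → strictly worse (loss $79M).
Count: 8.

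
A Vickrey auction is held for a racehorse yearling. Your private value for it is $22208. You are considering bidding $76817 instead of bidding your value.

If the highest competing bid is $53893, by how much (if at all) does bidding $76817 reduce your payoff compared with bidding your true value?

$31685

Bidding your value $22208: you lose (since $22208 < $53893). Payoff $0.
Bidding $76817: you win and pay $53893. Payoff $22208 − $53893 = −$31685.
The competing bid $53893 lies between your value and your inflated bid, so overbidding wins an item priced above your value.
Loss from deviating = $0 − (−$31685) = $31685.
Because the price is fixed by the runner-up's bid, deviating from your value can only change a good outcome into a bad one — never the reverse.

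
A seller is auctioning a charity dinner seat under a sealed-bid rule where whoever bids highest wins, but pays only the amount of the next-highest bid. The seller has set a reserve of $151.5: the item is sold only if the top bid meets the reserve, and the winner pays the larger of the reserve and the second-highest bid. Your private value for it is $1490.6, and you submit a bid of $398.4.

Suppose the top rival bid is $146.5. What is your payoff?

Your bid $398.4 is the highest and exceeds the reserve.
Price = max(second-highest bid, reserve) = max($146.5, $151.5) = $151.5.
Payoff = $1490.6 − $151.5 = $1339.1.

$1339.1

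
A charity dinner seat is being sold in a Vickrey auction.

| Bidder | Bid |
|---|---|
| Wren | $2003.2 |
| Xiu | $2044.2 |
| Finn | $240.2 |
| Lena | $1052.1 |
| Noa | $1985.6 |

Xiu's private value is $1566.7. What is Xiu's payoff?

Highest bid: Xiu at $2044.2, so Xiu wins.
Second-highest bid: Wren at $2003.2 — that is the price the winner pays.
Xiu's payoff = value − price = $1566.7 − $2003.2 = −$436.5.

−$436.5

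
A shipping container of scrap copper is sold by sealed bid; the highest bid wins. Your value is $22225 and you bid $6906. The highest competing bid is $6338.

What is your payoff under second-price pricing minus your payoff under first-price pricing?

You have the highest bid, so you win under either rule.
Second-price: pay $6338 → payoff $15887.
First-price: pay your own bid $6906 → payoff $15319.
Difference = $15887 − ($15319) = $568.

$568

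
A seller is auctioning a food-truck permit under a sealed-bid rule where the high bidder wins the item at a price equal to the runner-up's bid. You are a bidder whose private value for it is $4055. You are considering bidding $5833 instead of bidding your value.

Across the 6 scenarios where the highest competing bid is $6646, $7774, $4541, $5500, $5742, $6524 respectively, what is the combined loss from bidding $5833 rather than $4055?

$3618

The deviation costs you only when the competing bid falls strictly between $4055 and $5833; elsewhere both bids give the same outcome.
$6646: outcomes coincide → loss $0.
$7774: outcomes coincide → loss $0.
$4541: truthful payoff $0, deviation payoff −$486 → loss $486.
$5500: truthful payoff $0, deviation payoff −$1445 → loss $1445.
$5742: truthful payoff $0, deviation payoff −$1687 → loss $1687.
$6524: outcomes coincide → loss $0.
Total loss = $486 + $1445 + $1687 = $3618.
Truthful bidding weakly dominates here: raising your bid can only win items priced above your value, and lowering it can only forfeit items priced below.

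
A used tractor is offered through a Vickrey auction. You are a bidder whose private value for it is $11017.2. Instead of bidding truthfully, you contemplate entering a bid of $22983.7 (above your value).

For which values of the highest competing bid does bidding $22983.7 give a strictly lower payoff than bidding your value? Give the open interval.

($11017.2, $22983.7)

If the competing bid is below $11017.2, both bids win at the same price — no difference.
If it is above $22983.7, both bids lose — no difference.
If it lies strictly between $11017.2 and $22983.7, bidding your value loses (payoff 0) while bidding $22983.7 wins at a price above your value (payoff negative).
So the deviation strictly hurts on the open interval ($11017.2, $22983.7).
Because the price is fixed by the runner-up's bid, deviating from your value can only change a good outcome into a bad one — never the reverse.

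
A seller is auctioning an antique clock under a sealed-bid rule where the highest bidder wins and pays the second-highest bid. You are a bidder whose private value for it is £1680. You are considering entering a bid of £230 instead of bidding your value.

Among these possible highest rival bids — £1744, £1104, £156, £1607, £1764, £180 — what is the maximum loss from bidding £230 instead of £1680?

£1744: same outcome either way → loss £0.
£1104: truthful gives £576, deviation gives £0 → loss £576.
£156: same outcome either way → loss £0.
£1607: truthful gives £73, deviation gives £0 → loss £73.
£1764: same outcome either way → loss £0.
£180: same outcome either way → loss £0.
Maximum loss: £576.

£576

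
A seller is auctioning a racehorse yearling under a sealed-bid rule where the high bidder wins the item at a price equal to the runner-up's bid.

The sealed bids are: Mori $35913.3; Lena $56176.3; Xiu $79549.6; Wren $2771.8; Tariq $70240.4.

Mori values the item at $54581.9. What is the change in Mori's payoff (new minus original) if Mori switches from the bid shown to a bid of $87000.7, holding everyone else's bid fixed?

The highest bid among the other bidders is $79549.6; Mori's bid doesn't change that.
Original bid $35913.3: Mori is not highest (top rival bid is $79549.6); payoff $0.
Alternative bid $87000.7: Mori is highest, pays the top rival bid $79549.6; payoff $54581.9 − $79549.6 = −$24967.7.
Change in payoff = −$24967.7 − ($0) = −$24967.7.

−$24967.7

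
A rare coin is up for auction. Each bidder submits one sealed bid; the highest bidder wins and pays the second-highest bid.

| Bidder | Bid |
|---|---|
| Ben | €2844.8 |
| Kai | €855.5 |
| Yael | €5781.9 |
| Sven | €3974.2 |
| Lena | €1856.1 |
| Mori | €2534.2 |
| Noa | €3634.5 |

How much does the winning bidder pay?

Highest bid: Yael at €5781.9, so Yael wins.
Second-highest bid: Sven at €3974.2 — that is the price the winner pays.

€3974.2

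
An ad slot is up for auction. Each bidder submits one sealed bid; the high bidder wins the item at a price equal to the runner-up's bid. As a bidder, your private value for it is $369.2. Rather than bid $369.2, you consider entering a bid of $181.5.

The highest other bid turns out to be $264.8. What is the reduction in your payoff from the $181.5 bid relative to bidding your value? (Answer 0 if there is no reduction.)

Bidding your value $369.2: you win (since $369.2 > $264.8) and pay $264.8. Payoff $104.4.
Bidding $181.5: you lose. Payoff $0.
The competing bid $264.8 lies between your shaded bid and your value, so underbidding forfeits an item you could have won at a profitable price.
Loss from deviating = $104.4 − ($0) = $104.4.
Truthful bidding weakly dominates here: raising your bid can only win items priced above your value, and lowering it can only forfeit items priced below.

$104.4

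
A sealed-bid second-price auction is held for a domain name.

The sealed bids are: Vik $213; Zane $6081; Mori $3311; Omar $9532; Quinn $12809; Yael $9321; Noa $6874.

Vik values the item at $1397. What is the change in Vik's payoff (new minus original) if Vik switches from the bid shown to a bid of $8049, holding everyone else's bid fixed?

The highest bid among the other bidders is $12809; Vik's bid doesn't change that.
Original bid $213: Vik is not highest (top rival bid is $12809); payoff $0.
Alternative bid $8049: Vik is not highest (top rival bid is $12809); payoff $0.
Change in payoff = $0 − ($0) = $0.

$0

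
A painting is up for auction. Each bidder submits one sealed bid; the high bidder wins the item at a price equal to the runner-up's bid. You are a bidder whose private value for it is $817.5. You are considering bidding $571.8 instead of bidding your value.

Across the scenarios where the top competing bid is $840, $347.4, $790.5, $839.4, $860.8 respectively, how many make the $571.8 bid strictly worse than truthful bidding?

The deviation hurts exactly when the highest competing bid lies strictly between $571.8 and $817.5 — underbidding then forfeits a profitable win.
$840: above both → same outcome either way.
$347.4: below both → same outcome either way.
$790.5: inside the interval → strictly worse (loss $27).
$839.4: above both → same outcome either way.
$860.8: above both → same outcome either way.
Count: 1.

1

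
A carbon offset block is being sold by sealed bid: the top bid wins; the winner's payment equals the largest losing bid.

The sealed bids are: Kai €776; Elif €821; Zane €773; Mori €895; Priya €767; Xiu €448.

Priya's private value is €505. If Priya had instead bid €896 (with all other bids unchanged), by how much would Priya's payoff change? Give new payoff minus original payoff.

The highest bid among the other bidders is €895; Priya's bid doesn't change that.
Original bid €767: Priya is not highest (top rival bid is €895); payoff €0.
Alternative bid €896: Priya is highest, pays the top rival bid €895; payoff €505 − €895 = −€390.
Change in payoff = −€390 − (€0) = −€390.

−€390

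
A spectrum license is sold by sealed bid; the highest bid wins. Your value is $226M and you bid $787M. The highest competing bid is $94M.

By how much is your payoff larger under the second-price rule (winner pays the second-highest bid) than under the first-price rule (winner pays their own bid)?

You have the highest bid, so you win under either rule.
Second-price: pay $94M → payoff $132M.
First-price: pay your own bid $787M → payoff −$561M.
Difference = $132M − (−$561M) = $693M.

$693M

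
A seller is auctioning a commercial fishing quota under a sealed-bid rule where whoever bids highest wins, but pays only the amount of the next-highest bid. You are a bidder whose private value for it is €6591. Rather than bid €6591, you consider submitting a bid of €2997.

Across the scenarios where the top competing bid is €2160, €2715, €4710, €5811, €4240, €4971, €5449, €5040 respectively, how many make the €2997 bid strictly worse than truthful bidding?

6

The deviation hurts exactly when the highest competing bid lies strictly between €2997 and €6591 — underbidding then forfeits a profitable win.
€2160: below both → same outcome either way.
€2715: below both → same outcome either way.
€4710: inside the interval → strictly worse (loss €1881).
€5811: inside the interval → strictly worse (loss €780).
€4240: inside the interval → strictly worse (loss €2351).
€4971: inside the interval → strictly worse (loss €1620).
€5449: inside the interval → strictly worse (loss €1142).
€5040: inside the interval → strictly worse (loss €1551).
Count: 6.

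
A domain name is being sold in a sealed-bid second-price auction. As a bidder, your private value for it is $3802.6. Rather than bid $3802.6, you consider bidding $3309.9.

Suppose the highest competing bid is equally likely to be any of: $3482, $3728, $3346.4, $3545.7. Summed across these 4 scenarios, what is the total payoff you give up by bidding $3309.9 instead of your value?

$1108.3

The deviation costs you only when the competing bid falls strictly between $3309.9 and $3802.6; elsewhere both bids give the same outcome.
$3482: truthful payoff $320.6, deviation payoff $0 → loss $320.6.
$3728: truthful payoff $74.6, deviation payoff $0 → loss $74.6.
$3346.4: truthful payoff $456.2, deviation payoff $0 → loss $456.2.
$3545.7: truthful payoff $256.9, deviation payoff $0 → loss $256.9.
Total loss = $320.6 + $74.6 + $456.2 + $256.9 = $1108.3.
Because the price is fixed by the runner-up's bid, deviating from your value can only change a good outcome into a bad one — never the reverse.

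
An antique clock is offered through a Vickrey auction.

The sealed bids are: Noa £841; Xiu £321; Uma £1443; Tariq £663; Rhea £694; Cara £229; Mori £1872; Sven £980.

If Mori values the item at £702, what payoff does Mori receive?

Highest bid: Mori at £1872, so Mori wins.
Second-highest bid: Uma at £1443 — that is the price the winner pays.
Mori's payoff = value − price = £702 − £1443 = −£741.

−£741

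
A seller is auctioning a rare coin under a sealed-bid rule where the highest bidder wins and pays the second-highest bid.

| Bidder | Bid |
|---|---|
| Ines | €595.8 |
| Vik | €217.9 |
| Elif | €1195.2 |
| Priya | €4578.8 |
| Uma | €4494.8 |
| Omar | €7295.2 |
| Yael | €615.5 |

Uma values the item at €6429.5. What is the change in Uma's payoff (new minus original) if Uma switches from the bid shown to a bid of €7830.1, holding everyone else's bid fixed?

−€865.7

The highest bid among the other bidders is €7295.2; Uma's bid doesn't change that.
Original bid €4494.8: Uma is not highest (top rival bid is €7295.2); payoff €0.
Alternative bid €7830.1: Uma is highest, pays the top rival bid €7295.2; payoff €6429.5 − €7295.2 = −€865.7.
Change in payoff = −€865.7 − (€0) = −€865.7.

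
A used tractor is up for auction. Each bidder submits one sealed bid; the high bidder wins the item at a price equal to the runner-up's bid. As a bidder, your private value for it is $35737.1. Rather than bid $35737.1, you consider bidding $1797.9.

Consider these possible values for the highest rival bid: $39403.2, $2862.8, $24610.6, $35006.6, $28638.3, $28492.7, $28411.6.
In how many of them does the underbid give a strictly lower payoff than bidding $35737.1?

The deviation hurts exactly when the highest competing bid lies strictly between $1797.9 and $35737.1 — underbidding then forfeits a profitable win.
$39403.2: above both → same outcome either way.
$2862.8: inside the interval → strictly worse (loss $32874.3).
$24610.6: inside the interval → strictly worse (loss $11126.5).
$35006.6: inside the interval → strictly worse (loss $730.5).
$28638.3: inside the interval → strictly worse (loss $7098.8).
$28492.7: inside the interval → strictly worse (loss $7244.4).
$28411.6: inside the interval → strictly worse (loss $7325.5).
Count: 6.

6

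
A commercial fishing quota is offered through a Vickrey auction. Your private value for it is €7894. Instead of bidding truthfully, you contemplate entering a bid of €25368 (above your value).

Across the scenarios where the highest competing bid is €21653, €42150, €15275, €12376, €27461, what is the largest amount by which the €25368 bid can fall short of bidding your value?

€13759

€21653: truthful gives €0, deviation gives −€13759 → loss €13759.
€42150: same outcome either way → loss €0.
€15275: truthful gives €0, deviation gives −€7381 → loss €7381.
€12376: truthful gives €0, deviation gives −€4482 → loss €4482.
€27461: same outcome either way → loss €0.
Maximum loss: €13759.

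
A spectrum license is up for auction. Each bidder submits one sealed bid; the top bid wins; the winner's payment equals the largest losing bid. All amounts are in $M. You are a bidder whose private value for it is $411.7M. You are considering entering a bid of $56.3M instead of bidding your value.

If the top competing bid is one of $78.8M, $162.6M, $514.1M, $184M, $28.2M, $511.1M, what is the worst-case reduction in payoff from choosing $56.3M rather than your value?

$332.9M

$78.8M: truthful gives $332.9M, deviation gives $0M → loss $332.9M.
$162.6M: truthful gives $249.1M, deviation gives $0M → loss $249.1M.
$514.1M: same outcome either way → loss $0M.
$184M: truthful gives $227.7M, deviation gives $0M → loss $227.7M.
$28.2M: same outcome either way → loss $0M.
$511.1M: same outcome either way → loss $0M.
Maximum loss: $332.9M.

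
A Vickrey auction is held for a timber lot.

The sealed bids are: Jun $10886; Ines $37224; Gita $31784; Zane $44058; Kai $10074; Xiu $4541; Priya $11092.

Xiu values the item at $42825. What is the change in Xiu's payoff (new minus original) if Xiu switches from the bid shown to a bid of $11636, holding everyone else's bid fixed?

$0

The highest bid among the other bidders is $44058; Xiu's bid doesn't change that.
Original bid $4541: Xiu is not highest (top rival bid is $44058); payoff $0.
Alternative bid $11636: Xiu is not highest (top rival bid is $44058); payoff $0.
Change in payoff = $0 − ($0) = $0.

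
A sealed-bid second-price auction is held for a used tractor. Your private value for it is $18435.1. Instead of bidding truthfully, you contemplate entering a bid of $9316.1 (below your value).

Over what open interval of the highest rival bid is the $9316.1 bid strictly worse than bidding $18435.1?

($9316.1, $18435.1)

If the competing bid is below $9316.1, both bids win at the same price — no difference.
If it is above $18435.1, both bids lose — no difference.
If it lies strictly between $9316.1 and $18435.1, bidding your value wins at a price below your value (positive payoff) while bidding $9316.1 loses (payoff 0).
So the deviation strictly hurts on the open interval ($9316.1, $18435.1).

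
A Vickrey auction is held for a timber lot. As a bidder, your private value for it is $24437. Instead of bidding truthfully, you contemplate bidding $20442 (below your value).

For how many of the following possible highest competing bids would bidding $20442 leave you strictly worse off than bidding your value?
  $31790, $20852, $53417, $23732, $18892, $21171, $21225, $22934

The deviation hurts exactly when the highest competing bid lies strictly between $20442 and $24437 — underbidding then forfeits a profitable win.
$31790: above both → same outcome either way.
$20852: inside the interval → strictly worse (loss $3585).
$53417: above both → same outcome either way.
$23732: inside the interval → strictly worse (loss $705).
$18892: below both → same outcome either way.
$21171: inside the interval → strictly worse (loss $3266).
$21225: inside the interval → strictly worse (loss $3212).
$22934: inside the interval → strictly worse (loss $1503).
Count: 5.

5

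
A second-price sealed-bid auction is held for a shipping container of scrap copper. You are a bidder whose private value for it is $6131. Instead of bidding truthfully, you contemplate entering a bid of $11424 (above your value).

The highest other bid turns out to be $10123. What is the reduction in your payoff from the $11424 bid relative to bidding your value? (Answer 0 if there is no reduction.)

Bidding your value $6131: you lose (since $6131 < $10123). Payoff $0.
Bidding $11424: you win and pay $10123. Payoff $6131 − $10123 = −$3992.
The competing bid $10123 lies between your value and your inflated bid, so overbidding wins an item priced above your value.
Loss from deviating = $0 − (−$3992) = $3992.
Because the price is fixed by the runner-up's bid, deviating from your value can only change a good outcome into a bad one — never the reverse.

$3992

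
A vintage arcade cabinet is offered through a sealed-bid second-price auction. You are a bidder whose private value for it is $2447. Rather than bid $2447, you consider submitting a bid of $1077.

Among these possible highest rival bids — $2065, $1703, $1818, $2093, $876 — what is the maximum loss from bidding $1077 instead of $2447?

$2065: truthful gives $382, deviation gives $0 → loss $382.
$1703: truthful gives $744, deviation gives $0 → loss $744.
$1818: truthful gives $629, deviation gives $0 → loss $629.
$2093: truthful gives $354, deviation gives $0 → loss $354.
$876: same outcome either way → loss $0.
Maximum loss: $744.

$744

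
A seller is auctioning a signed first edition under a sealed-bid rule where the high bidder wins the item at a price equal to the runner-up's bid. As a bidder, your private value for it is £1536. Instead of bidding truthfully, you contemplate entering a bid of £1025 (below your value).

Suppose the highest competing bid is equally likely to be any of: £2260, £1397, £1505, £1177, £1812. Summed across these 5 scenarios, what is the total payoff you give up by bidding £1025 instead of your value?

The deviation costs you only when the competing bid falls strictly between £1025 and £1536; elsewhere both bids give the same outcome.
£2260: outcomes coincide → loss £0.
£1397: truthful payoff £139, deviation payoff £0 → loss £139.
£1505: truthful payoff £31, deviation payoff £0 → loss £31.
£1177: truthful payoff £359, deviation payoff £0 → loss £359.
£1812: outcomes coincide → loss £0.
Total loss = £139 + £31 + £359 = £529.
Truthful bidding weakly dominates here: raising your bid can only win items priced above your value, and lowering it can only forfeit items priced below.

£529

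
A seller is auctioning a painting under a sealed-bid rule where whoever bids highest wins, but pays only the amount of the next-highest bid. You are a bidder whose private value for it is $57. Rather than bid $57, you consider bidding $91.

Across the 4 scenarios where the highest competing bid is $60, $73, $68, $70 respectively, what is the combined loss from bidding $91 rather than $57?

$43

The deviation costs you only when the competing bid falls strictly between $57 and $91; elsewhere both bids give the same outcome.
$60: truthful payoff $0, deviation payoff −$3 → loss $3.
$73: truthful payoff $0, deviation payoff −$16 → loss $16.
$68: truthful payoff $0, deviation payoff −$11 → loss $11.
$70: truthful payoff $0, deviation payoff −$13 → loss $13.
Total loss = $3 + $16 + $11 + $13 = $43.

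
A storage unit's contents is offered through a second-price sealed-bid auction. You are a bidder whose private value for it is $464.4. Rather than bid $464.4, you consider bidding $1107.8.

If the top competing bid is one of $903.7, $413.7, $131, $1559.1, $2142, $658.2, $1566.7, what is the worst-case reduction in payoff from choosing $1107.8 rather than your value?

$903.7: truthful gives $0, deviation gives −$439.3 → loss $439.3.
$413.7: same outcome either way → loss $0.
$131: same outcome either way → loss $0.
$1559.1: same outcome either way → loss $0.
$2142: same outcome either way → loss $0.
$658.2: truthful gives $0, deviation gives −$193.8 → loss $193.8.
$1566.7: same outcome either way → loss $0.
Maximum loss: $439.3.

$439.3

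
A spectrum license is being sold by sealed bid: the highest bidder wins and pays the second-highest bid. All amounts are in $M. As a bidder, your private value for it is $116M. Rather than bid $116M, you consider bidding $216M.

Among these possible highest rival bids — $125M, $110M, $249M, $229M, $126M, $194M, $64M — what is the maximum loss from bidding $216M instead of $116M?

$125M: truthful gives $0M, deviation gives −$9M → loss $9M.
$110M: same outcome either way → loss $0M.
$249M: same outcome either way → loss $0M.
$229M: same outcome either way → loss $0M.
$126M: truthful gives $0M, deviation gives −$10M → loss $10M.
$194M: truthful gives $0M, deviation gives −$78M → loss $78M.
$64M: same outcome either way → loss $0M.
Maximum loss: $78M.

$78M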